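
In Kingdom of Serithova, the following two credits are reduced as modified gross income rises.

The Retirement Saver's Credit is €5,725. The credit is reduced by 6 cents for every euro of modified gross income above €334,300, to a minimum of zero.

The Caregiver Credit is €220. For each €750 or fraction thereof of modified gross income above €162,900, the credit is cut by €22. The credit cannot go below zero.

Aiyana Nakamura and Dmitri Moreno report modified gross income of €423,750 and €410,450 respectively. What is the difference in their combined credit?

Aiyana (€423,750): Retirement Saver's Credit: 6% of the €89,450 excess over €334,300 is €5,367; credit = €5,725 − €5,367 = €358. Caregiver Credit: income exceeds €162,900 by €260,850 → 348 increments × €22 = €7,656 ≥ base, so the credit is €0. total €358 + €0 = €358
Dmitri (€410,450): Retirement Saver's Credit: 6% of the €76,150 excess over €334,300 is €4,569; credit = €5,725 − €4,569 = €1,156. Caregiver Credit: income exceeds €162,900 by €247,550 → 331 increments × €22 = €7,282 ≥ base, so the credit is €0. total €1,156 + €0 = €1,156
Difference: |€358 − €1,156| = €798.

€798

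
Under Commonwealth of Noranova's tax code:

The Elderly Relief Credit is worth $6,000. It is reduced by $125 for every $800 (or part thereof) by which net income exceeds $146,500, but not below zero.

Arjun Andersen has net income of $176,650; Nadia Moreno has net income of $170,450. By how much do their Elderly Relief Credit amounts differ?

$1,000

Arjun ($176,650): Elderly Relief Credit: income exceeds $146,500 by $30,150, which is 38 full-or-partial $800 increments; reduction = 38 × $125 = $4,750, leaving $1,250.
Nadia ($170,450): Elderly Relief Credit: income exceeds $146,500 by $23,950, which is 30 full-or-partial $800 increments; reduction = 30 × $125 = $3,750, leaving $2,250.
Difference: |$1,250 − $2,250| = $1,000.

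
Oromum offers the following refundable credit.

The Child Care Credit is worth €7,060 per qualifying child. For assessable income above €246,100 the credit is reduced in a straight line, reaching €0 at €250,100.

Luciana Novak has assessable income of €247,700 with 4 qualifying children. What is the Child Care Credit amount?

Child Care Credit: base = 4 × €7,060 = €28,240. €247,700 is €1,600 into a €4,000 phase-out range, leaving 2,400/4,000 of the credit: €28,240 × 2,400/4,000 = €16,944.

€16,944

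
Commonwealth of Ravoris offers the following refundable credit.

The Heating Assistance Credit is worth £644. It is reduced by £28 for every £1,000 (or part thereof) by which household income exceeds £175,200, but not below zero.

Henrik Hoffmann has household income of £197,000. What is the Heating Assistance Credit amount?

Heating Assistance Credit: income exceeds £175,200 by £21,800, which is 22 full-or-partial £1,000 increments; reduction = 22 × £28 = £616, leaving £28.

£28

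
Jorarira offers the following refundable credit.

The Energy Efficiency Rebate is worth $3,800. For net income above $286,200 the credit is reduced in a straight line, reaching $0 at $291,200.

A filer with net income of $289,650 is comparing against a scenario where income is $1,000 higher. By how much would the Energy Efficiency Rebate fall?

$760

At $289,650 — $289,650 is $3,450 into a $5,000 phase-out range, leaving 1,550/5,000 of the credit: $3,800 × 1,550/5,000 = $1,178.
At $290,650 — $290,650 is $4,450 into a $5,000 phase-out range, leaving 550/5,000 of the credit: $3,800 × 550/5,000 = $418.
Lost: $1,178 − $418 = $760.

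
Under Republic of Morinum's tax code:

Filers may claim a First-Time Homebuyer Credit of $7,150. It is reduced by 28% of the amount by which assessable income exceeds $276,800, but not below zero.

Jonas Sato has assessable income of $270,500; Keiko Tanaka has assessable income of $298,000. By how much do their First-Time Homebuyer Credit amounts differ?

Jonas ($270,500): First-Time Homebuyer Credit: $270,500 is at or below the $276,800 threshold, so the full $7,150 applies.
Keiko ($298,000): First-Time Homebuyer Credit: 28% of the $21,200 excess over $276,800 is $5,936; credit = $7,150 − $5,936 = $1,214.
Difference: |$7,150 − $1,214| = $5,936.

$5,936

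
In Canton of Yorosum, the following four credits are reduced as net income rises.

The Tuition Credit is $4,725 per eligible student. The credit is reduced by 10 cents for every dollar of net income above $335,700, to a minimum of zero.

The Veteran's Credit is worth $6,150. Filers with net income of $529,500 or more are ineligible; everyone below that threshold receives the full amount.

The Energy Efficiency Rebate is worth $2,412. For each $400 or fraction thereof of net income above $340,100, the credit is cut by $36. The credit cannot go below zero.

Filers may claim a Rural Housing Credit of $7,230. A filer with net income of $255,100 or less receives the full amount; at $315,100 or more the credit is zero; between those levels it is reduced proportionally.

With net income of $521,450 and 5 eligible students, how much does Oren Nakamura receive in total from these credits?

Tuition Credit: base = 5 × $4,725 = $23,625. 10% of the $185,750 excess over $335,700 is $18,575; credit = $23,625 − $18,575 = $5,050.
Veteran's Credit: $521,450 is below the $529,500 cutoff, so the full $6,150 applies.
Energy Efficiency Rebate: income exceeds $340,100 by $181,350 → 454 increments × $36 = $16,344 ≥ base, so the credit is $0.
Rural Housing Credit: $521,450 is at or above $315,100, so the credit is $0.
Total: $5,050 + $6,150 + $0 + $0 = $11,200.

$11,200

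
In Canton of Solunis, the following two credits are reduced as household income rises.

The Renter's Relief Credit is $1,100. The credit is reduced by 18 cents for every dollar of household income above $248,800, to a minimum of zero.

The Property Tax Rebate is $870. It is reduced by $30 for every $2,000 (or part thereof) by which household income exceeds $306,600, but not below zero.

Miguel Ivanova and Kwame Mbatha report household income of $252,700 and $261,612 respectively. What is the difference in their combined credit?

$398

Miguel ($252,700): Renter's Relief Credit: 18% of the $3,900 excess over $248,800 is $702; credit = $1,100 − $702 = $398. Property Tax Rebate: $252,700 is at or below the $306,600 threshold, so the full $870 applies. total $398 + $870 = $1,268
Kwame ($261,612): Renter's Relief Credit: 18% of the $12,812 excess over $248,800 is $2,306.16 ≥ base, so the credit is $0. Property Tax Rebate: $261,612 is at or below the $306,600 threshold, so the full $870 applies. total $0 + $870 = $870
Difference: |$1,268 − $870| = $398.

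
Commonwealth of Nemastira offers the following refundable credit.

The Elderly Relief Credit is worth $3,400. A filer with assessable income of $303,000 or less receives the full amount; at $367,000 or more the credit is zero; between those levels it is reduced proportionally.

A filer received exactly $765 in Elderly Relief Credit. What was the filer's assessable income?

$352,600

$765 is 765/3,400 of the full $3,400, so 2,635/3,400 of the $64,000 range has been used: income = $303,000 + $64,000 × 2,635/3,400 = $352,600.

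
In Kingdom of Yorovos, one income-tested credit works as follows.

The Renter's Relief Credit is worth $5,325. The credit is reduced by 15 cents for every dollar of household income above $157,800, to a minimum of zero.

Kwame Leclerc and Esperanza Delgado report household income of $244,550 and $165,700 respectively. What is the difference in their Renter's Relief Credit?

$4,140

Kwame ($244,550): Renter's Relief Credit: 15% of the $86,750 excess over $157,800 is $13,012.50 ≥ base, so the credit is $0.
Esperanza ($165,700): Renter's Relief Credit: 15% of the $7,900 excess over $157,800 is $1,185; credit = $5,325 − $1,185 = $4,140.
Difference: |$0 − $4,140| = $4,140.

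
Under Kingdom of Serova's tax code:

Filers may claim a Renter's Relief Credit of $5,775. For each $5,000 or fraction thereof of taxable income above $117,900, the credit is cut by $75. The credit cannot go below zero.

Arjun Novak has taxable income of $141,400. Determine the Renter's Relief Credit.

Renter's Relief Credit: income exceeds $117,900 by $23,500, which is 5 full-or-partial $5,000 increments; reduction = 5 × $75 = $375, leaving $5,400.

$5,400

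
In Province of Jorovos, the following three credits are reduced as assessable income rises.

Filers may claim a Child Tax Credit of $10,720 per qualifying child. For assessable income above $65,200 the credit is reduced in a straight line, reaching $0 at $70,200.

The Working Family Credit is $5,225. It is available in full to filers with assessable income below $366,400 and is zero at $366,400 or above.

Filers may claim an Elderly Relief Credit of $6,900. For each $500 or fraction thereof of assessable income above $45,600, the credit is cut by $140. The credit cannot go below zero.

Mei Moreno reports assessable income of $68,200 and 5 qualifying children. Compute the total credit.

$27,125

Child Tax Credit: base = 5 × $10,720 = $53,600. $68,200 is $3,000 into a $5,000 phase-out range, leaving 2,000/5,000 of the credit: $53,600 × 2,000/5,000 = $21,440.
Working Family Credit: $68,200 is below the $366,400 cutoff, so the full $5,225 applies.
Elderly Relief Credit: income exceeds $45,600 by $22,600, which is 46 full-or-partial $500 increments; reduction = 46 × $140 = $6,440, leaving $460.
Total: $21,440 + $5,225 + $460 = $27,125.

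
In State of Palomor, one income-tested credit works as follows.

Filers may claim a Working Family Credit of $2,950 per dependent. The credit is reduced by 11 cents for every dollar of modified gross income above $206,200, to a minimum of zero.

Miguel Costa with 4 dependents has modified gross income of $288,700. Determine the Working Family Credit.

Working Family Credit: base = 4 × $2,950 = $11,800. 11% of the $82,500 excess over $206,200 is $9,075; credit = $11,800 − $9,075 = $2,725.

$2,725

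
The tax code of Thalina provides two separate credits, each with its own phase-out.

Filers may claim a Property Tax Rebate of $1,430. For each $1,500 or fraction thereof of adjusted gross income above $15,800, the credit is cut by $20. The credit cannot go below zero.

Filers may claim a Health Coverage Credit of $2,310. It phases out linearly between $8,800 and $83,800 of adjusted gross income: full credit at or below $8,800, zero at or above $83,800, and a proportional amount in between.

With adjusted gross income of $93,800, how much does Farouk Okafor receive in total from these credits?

$390

Property Tax Rebate: income exceeds $15,800 by $78,000, which is 52 full-or-partial $1,500 increments; reduction = 52 × $20 = $1,040, leaving $390.
Health Coverage Credit: $93,800 is at or above $83,800, so the credit is $0.
Total: $390 + $0 = $390.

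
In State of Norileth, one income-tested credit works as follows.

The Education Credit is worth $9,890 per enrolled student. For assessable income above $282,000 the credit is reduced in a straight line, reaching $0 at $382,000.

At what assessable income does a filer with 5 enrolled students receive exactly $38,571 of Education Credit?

$304,000

Full credit = 5 × $9,890 = $49,450.
$38,571 is 38,571/49,450 of the full $49,450, so 10,879/49,450 of the $100,000 range has been used: income = $282,000 + $100,000 × 10,879/49,450 = $304,000.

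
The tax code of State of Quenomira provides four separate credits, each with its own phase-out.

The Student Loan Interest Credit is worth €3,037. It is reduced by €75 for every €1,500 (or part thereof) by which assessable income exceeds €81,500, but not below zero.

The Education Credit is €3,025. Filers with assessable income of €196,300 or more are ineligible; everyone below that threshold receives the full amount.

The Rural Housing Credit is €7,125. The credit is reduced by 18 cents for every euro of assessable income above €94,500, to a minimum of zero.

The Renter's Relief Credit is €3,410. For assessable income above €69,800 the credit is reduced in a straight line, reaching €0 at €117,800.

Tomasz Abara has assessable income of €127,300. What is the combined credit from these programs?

€4,958

Student Loan Interest Credit: income exceeds €81,500 by €45,800, which is 31 full-or-partial €1,500 increments; reduction = 31 × €75 = €2,325, leaving €712.
Education Credit: €127,300 is below the €196,300 cutoff, so the full €3,025 applies.
Rural Housing Credit: 18% of the €32,800 excess over €94,500 is €5,904; credit = €7,125 − €5,904 = €1,221.
Renter's Relief Credit: €127,300 is at or above €117,800, so the credit is €0.
Total: €712 + €3,025 + €1,221 + €0 = €4,958.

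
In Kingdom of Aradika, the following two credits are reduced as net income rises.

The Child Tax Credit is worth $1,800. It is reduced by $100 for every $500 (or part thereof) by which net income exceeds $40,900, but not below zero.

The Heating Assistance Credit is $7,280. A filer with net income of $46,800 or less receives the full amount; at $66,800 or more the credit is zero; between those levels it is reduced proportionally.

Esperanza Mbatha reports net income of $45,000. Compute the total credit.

$8,180

Child Tax Credit: income exceeds $40,900 by $4,100, which is 9 full-or-partial $500 increments; reduction = 9 × $100 = $900, leaving $900.
Heating Assistance Credit: $45,000 is at or below the $46,800 threshold, so the full $7,280 applies.
Total: $900 + $7,280 = $8,180.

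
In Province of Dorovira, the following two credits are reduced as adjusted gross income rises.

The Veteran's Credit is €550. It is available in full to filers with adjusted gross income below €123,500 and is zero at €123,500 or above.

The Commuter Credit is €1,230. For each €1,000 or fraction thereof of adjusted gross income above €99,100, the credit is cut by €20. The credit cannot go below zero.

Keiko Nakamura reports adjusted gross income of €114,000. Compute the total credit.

Veteran's Credit: €114,000 is below the €123,500 cutoff, so the full €550 applies.
Commuter Credit: income exceeds €99,100 by €14,900, which is 15 full-or-partial €1,000 increments; reduction = 15 × €20 = €300, leaving €930.
Total: €550 + €930 = €1,480.

€1,480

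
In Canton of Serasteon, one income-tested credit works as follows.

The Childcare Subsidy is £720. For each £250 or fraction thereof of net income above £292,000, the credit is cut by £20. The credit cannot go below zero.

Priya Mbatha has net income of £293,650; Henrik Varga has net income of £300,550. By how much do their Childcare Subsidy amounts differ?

Priya (£293,650): Childcare Subsidy: income exceeds £292,000 by £1,650, which is 7 full-or-partial £250 increments; reduction = 7 × £20 = £140, leaving £580.
Henrik (£300,550): Childcare Subsidy: income exceeds £292,000 by £8,550, which is 35 full-or-partial £250 increments; reduction = 35 × £20 = £700, leaving £20.
Difference: |£580 − £20| = £560.

£560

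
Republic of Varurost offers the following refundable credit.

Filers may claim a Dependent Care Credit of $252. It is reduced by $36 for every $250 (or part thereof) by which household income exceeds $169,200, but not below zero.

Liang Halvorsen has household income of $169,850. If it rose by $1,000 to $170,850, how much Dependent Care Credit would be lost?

$144

At $169,850 — income exceeds $169,200 by $650, which is 3 full-or-partial $250 increments; reduction = 3 × $36 = $108, leaving $144.
At $170,850 — income exceeds $169,200 by $1,650 → 7 increments × $36 = $252 ≥ base, so the credit is $0.
Lost: $144 − $0 = $144.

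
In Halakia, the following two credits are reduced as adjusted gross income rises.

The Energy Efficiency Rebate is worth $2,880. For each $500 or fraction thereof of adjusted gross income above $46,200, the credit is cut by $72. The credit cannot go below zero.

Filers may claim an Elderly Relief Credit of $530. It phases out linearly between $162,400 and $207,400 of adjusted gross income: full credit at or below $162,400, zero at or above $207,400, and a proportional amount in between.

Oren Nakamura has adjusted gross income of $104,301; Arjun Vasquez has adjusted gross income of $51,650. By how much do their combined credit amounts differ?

$2,088

Oren ($104,301): Energy Efficiency Rebate: income exceeds $46,200 by $58,101 → 117 increments × $72 = $8,424 ≥ base, so the credit is $0. Elderly Relief Credit: $104,301 is at or below the $162,400 threshold, so the full $530 applies. total $0 + $530 = $530
Arjun ($51,650): Energy Efficiency Rebate: income exceeds $46,200 by $5,450, which is 11 full-or-partial $500 increments; reduction = 11 × $72 = $792, leaving $2,088. Elderly Relief Credit: $51,650 is at or below the $162,400 threshold, so the full $530 applies. total $2,088 + $530 = $2,618
Difference: |$530 − $2,618| = $2,088.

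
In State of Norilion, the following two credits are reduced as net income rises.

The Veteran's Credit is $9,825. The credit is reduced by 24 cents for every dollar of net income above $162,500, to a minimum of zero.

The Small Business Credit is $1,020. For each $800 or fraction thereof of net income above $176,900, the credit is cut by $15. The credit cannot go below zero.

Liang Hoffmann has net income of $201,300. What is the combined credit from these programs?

$1,068

Veteran's Credit: 24% of the $38,800 excess over $162,500 is $9,312; credit = $9,825 − $9,312 = $513.
Small Business Credit: income exceeds $176,900 by $24,400, which is 31 full-or-partial $800 increments; reduction = 31 × $15 = $465, leaving $555.
Total: $513 + $555 = $1,068.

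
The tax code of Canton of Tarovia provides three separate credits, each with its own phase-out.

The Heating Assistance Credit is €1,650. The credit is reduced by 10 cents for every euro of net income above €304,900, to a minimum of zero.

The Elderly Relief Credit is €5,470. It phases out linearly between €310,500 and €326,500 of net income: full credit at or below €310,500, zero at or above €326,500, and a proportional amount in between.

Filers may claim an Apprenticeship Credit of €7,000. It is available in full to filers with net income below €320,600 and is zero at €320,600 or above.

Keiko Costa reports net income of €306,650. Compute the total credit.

Heating Assistance Credit: 10% of the €1,750 excess over €304,900 is €175; credit = €1,650 − €175 = €1,475.
Elderly Relief Credit: €306,650 is at or below the €310,500 threshold, so the full €5,470 applies.
Apprenticeship Credit: €306,650 is below the €320,600 cutoff, so the full €7,000 applies.
Total: €1,475 + €5,470 + €7,000 = €13,945.

€13,945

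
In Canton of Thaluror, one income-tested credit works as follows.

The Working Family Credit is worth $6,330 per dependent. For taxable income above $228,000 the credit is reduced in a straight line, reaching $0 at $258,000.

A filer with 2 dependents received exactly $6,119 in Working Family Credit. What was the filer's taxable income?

Full credit = 2 × $6,330 = $12,660.
$6,119 is 6,119/12,660 of the full $12,660, so 6,541/12,660 of the $30,000 range has been used: income = $228,000 + $30,000 × 6,541/12,660 = $243,500.

$243,500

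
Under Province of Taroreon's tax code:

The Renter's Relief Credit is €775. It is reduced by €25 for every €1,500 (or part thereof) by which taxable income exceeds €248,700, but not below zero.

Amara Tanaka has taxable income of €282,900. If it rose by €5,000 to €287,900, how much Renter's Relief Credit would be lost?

€100

At €282,900 — income exceeds €248,700 by €34,200, which is 23 full-or-partial €1,500 increments; reduction = 23 × €25 = €575, leaving €200.
At €287,900 — income exceeds €248,700 by €39,200, which is 27 full-or-partial €1,500 increments; reduction = 27 × €25 = €675, leaving €100.
Lost: €200 − €100 = €100.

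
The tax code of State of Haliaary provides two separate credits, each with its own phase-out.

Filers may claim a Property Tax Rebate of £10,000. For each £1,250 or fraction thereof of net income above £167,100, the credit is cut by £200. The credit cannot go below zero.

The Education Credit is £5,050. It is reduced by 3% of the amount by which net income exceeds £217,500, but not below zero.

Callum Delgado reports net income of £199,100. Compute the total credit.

Property Tax Rebate: income exceeds £167,100 by £32,000, which is 26 full-or-partial £1,250 increments; reduction = 26 × £200 = £5,200, leaving £4,800.
Education Credit: £199,100 is at or below the £217,500 threshold, so the full £5,050 applies.
Total: £4,800 + £5,050 = £9,850.

£9,850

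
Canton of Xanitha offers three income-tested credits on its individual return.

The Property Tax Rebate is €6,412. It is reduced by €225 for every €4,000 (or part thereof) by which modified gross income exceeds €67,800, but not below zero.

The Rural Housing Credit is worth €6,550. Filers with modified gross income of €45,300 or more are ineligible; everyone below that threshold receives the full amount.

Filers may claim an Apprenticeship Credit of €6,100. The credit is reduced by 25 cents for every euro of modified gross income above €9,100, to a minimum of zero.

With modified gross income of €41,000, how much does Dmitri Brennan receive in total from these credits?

€12,962

Property Tax Rebate: €41,000 is at or below the €67,800 threshold, so the full €6,412 applies.
Rural Housing Credit: €41,000 is below the €45,300 cutoff, so the full €6,550 applies.
Apprenticeship Credit: 25% of the €31,900 excess over €9,100 is €7,975 ≥ base, so the credit is €0.
Total: €6,412 + €6,550 + €0 = €12,962.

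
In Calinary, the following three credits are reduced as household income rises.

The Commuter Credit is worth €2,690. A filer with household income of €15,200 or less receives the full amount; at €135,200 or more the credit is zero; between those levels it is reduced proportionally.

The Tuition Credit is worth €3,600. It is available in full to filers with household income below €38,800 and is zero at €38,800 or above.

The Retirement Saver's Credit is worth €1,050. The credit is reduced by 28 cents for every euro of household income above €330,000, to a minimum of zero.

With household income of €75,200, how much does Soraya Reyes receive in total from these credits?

Commuter Credit: €75,200 is €60,000 into a €120,000 phase-out range, leaving 60,000/120,000 of the credit: €2,690 × 60,000/120,000 = €1,345.
Tuition Credit: €75,200 meets or exceeds the €38,800 cutoff, so the credit is €0.
Retirement Saver's Credit: €75,200 is at or below the €330,000 threshold, so the full €1,050 applies.
Total: €1,345 + €0 + €1,050 = €2,395.

€2,395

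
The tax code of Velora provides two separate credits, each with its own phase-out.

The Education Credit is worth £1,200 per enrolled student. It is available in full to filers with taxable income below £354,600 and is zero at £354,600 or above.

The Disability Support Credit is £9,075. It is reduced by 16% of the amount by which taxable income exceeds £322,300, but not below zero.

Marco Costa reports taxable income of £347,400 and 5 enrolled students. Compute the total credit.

£11,059

Education Credit: base = 5 × £1,200 = £6,000. £347,400 is below the £354,600 cutoff, so the full £6,000 applies.
Disability Support Credit: 16% of the £25,100 excess over £322,300 is £4,016; credit = £9,075 − £4,016 = £5,059.
Total: £6,000 + £5,059 = £11,059.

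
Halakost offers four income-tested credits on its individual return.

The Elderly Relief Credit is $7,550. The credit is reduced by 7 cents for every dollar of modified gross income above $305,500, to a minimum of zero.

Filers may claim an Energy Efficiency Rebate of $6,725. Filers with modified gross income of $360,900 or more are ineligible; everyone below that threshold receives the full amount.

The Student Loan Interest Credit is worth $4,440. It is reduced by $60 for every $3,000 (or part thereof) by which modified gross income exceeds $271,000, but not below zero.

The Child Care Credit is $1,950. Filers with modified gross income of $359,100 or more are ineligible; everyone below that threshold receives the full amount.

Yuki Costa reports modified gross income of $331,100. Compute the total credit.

$17,613

Elderly Relief Credit: 7% of the $25,600 excess over $305,500 is $1,792; credit = $7,550 − $1,792 = $5,758.
Energy Efficiency Rebate: $331,100 is below the $360,900 cutoff, so the full $6,725 applies.
Student Loan Interest Credit: income exceeds $271,000 by $60,100, which is 21 full-or-partial $3,000 increments; reduction = 21 × $60 = $1,260, leaving $3,180.
Child Care Credit: $331,100 is below the $359,100 cutoff, so the full $1,950 applies.
Total: $5,758 + $6,725 + $3,180 + $1,950 = $17,613.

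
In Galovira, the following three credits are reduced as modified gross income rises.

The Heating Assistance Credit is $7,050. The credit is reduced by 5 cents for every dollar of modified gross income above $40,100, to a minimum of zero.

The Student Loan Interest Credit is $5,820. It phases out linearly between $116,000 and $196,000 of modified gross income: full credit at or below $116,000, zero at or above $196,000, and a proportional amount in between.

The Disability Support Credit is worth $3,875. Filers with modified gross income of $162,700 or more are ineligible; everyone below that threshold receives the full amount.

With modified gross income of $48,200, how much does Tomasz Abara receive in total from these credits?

Heating Assistance Credit: 5% of the $8,100 excess over $40,100 is $405; credit = $7,050 − $405 = $6,645.
Student Loan Interest Credit: $48,200 is at or below the $116,000 threshold, so the full $5,820 applies.
Disability Support Credit: $48,200 is below the $162,700 cutoff, so the full $3,875 applies.
Total: $6,645 + $5,820 + $3,875 = $16,340.

$16,340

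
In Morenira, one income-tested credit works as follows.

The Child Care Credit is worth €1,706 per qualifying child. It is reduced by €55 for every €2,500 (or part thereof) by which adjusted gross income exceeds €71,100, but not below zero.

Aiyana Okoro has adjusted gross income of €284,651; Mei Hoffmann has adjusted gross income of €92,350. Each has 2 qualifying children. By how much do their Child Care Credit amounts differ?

€2,917

Aiyana (€284,651): Child Care Credit: base = 2 × €1,706 = €3,412. income exceeds €71,100 by €213,551 → 86 increments × €55 = €4,730 ≥ base, so the credit is €0.
Mei (€92,350): Child Care Credit: base = 2 × €1,706 = €3,412. income exceeds €71,100 by €21,250, which is 9 full-or-partial €2,500 increments; reduction = 9 × €55 = €495, leaving €2,917.
Difference: |€0 − €2,917| = €2,917.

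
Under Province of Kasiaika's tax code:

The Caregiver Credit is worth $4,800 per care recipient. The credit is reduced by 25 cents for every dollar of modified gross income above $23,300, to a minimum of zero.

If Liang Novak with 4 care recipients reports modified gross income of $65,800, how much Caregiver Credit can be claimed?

Caregiver Credit: base = 4 × $4,800 = $19,200. 25% of the $42,500 excess over $23,300 is $10,625; credit = $19,200 − $10,625 = $8,575.

$8,575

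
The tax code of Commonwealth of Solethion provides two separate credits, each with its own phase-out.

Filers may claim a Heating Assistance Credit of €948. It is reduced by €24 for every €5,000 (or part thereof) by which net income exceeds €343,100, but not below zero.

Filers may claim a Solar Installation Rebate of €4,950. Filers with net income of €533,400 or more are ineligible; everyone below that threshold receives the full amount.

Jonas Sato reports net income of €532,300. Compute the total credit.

€4,986

Heating Assistance Credit: income exceeds €343,100 by €189,200, which is 38 full-or-partial €5,000 increments; reduction = 38 × €24 = €912, leaving €36.
Solar Installation Rebate: €532,300 is below the €533,400 cutoff, so the full €4,950 applies.
Total: €36 + €4,950 = €4,986.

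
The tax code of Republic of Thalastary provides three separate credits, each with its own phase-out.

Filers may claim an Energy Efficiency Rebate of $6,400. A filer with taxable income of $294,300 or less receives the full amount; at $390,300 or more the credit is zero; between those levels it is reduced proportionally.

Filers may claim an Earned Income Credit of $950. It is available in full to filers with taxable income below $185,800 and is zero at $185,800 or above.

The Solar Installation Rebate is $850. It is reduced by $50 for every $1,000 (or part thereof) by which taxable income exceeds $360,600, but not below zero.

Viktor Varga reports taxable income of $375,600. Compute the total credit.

Energy Efficiency Rebate: $375,600 is $81,300 into a $96,000 phase-out range, leaving 14,700/96,000 of the credit: $6,400 × 14,700/96,000 = $980.
Earned Income Credit: $375,600 meets or exceeds the $185,800 cutoff, so the credit is $0.
Solar Installation Rebate: income exceeds $360,600 by $15,000, which is 15 full-or-partial $1,000 increments; reduction = 15 × $50 = $750, leaving $100.
Total: $980 + $0 + $100 = $1,080.

$1,080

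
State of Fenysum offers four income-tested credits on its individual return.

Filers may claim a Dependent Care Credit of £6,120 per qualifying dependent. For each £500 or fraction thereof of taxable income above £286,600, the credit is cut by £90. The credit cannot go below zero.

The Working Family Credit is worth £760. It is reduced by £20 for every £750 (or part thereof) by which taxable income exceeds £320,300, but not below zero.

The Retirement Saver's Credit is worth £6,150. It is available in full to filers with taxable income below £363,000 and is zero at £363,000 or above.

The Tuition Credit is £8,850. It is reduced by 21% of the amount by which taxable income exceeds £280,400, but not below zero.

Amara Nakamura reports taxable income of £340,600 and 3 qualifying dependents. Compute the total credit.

£14,990

Dependent Care Credit: base = 3 × £6,120 = £18,360. income exceeds £286,600 by £54,000, which is 108 full-or-partial £500 increments; reduction = 108 × £90 = £9,720, leaving £8,640.
Working Family Credit: income exceeds £320,300 by £20,300, which is 28 full-or-partial £750 increments; reduction = 28 × £20 = £560, leaving £200.
Retirement Saver's Credit: £340,600 is below the £363,000 cutoff, so the full £6,150 applies.
Tuition Credit: 21% of the £60,200 excess over £280,400 is £12,642 ≥ base, so the credit is £0.
Total: £8,640 + £200 + £6,150 + £0 = £14,990.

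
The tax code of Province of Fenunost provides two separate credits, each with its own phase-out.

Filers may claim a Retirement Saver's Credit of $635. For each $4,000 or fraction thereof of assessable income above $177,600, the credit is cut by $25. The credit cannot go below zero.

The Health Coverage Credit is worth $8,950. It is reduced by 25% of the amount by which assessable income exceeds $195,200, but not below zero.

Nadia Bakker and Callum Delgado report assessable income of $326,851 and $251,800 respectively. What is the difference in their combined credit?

Nadia ($326,851): Retirement Saver's Credit: income exceeds $177,600 by $149,251 → 38 increments × $25 = $950 ≥ base, so the credit is $0. Health Coverage Credit: 25% of the $131,651 excess over $195,200 is $32,912.75 ≥ base, so the credit is $0. total $0 + $0 = $0
Callum ($251,800): Retirement Saver's Credit: income exceeds $177,600 by $74,200, which is 19 full-or-partial $4,000 increments; reduction = 19 × $25 = $475, leaving $160. Health Coverage Credit: 25% of the $56,600 excess over $195,200 is $14,150 ≥ base, so the credit is $0. total $160 + $0 = $160
Difference: |$0 − $160| = $160.

$160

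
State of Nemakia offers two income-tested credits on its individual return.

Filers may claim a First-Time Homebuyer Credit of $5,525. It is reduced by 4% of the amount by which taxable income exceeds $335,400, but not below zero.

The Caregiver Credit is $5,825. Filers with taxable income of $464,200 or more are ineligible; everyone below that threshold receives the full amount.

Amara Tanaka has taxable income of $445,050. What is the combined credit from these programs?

First-Time Homebuyer Credit: 4% of the $109,650 excess over $335,400 is $4,386; credit = $5,525 − $4,386 = $1,139.
Caregiver Credit: $445,050 is below the $464,200 cutoff, so the full $5,825 applies.
Total: $1,139 + $5,825 = $6,964.

$6,964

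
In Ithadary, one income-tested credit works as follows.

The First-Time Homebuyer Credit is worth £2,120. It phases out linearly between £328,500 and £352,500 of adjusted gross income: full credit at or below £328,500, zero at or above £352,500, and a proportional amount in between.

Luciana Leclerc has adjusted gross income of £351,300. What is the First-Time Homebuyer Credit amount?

£106

First-Time Homebuyer Credit: £351,300 is £22,800 into a £24,000 phase-out range, leaving 1,200/24,000 of the credit: £2,120 × 1,200/24,000 = £106.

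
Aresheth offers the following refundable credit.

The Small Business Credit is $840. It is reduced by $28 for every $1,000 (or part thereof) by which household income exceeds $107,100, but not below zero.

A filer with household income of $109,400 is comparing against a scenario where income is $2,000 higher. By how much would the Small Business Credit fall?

$56

At $109,400 — income exceeds $107,100 by $2,300, which is 3 full-or-partial $1,000 increments; reduction = 3 × $28 = $84, leaving $756.
At $111,400 — income exceeds $107,100 by $4,300, which is 5 full-or-partial $1,000 increments; reduction = 5 × $28 = $140, leaving $700.
Lost: $756 − $700 = $56.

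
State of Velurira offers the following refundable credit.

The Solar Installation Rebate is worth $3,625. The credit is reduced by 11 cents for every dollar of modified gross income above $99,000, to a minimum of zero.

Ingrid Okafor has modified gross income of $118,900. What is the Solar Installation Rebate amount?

Solar Installation Rebate: 11% of the $19,900 excess over $99,000 is $2,189; credit = $3,625 − $2,189 = $1,436.

$1,436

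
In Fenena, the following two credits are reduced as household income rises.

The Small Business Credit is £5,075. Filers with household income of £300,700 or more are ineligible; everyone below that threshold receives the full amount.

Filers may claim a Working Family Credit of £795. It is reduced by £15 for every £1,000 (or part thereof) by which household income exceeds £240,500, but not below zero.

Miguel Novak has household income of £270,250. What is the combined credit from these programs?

Small Business Credit: £270,250 is below the £300,700 cutoff, so the full £5,075 applies.
Working Family Credit: income exceeds £240,500 by £29,750, which is 30 full-or-partial £1,000 increments; reduction = 30 × £15 = £450, leaving £345.
Total: £5,075 + £345 = £5,420.

£5,420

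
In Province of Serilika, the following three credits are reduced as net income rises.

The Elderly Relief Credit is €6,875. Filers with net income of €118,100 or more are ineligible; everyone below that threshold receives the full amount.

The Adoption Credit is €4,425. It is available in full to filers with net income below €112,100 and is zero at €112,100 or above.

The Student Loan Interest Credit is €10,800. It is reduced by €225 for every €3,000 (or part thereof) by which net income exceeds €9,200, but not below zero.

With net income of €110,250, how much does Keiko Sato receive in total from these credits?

Elderly Relief Credit: €110,250 is below the €118,100 cutoff, so the full €6,875 applies.
Adoption Credit: €110,250 is below the €112,100 cutoff, so the full €4,425 applies.
Student Loan Interest Credit: income exceeds €9,200 by €101,050, which is 34 full-or-partial €3,000 increments; reduction = 34 × €225 = €7,650, leaving €3,150.
Total: €6,875 + €4,425 + €3,150 = €14,450.

€14,450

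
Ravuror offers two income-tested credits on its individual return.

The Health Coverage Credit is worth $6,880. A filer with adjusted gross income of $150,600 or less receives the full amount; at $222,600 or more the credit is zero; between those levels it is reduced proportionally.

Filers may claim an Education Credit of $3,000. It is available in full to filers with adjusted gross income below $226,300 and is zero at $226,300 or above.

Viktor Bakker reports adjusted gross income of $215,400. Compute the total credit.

$3,688

Health Coverage Credit: $215,400 is $64,800 into a $72,000 phase-out range, leaving 7,200/72,000 of the credit: $6,880 × 7,200/72,000 = $688.
Education Credit: $215,400 is below the $226,300 cutoff, so the full $3,000 applies.
Total: $688 + $3,000 = $3,688.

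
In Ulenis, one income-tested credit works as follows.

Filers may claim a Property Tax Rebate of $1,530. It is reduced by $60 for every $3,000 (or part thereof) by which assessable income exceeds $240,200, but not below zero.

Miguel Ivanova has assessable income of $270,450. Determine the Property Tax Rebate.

Property Tax Rebate: income exceeds $240,200 by $30,250, which is 11 full-or-partial $3,000 increments; reduction = 11 × $60 = $660, leaving $870.

$870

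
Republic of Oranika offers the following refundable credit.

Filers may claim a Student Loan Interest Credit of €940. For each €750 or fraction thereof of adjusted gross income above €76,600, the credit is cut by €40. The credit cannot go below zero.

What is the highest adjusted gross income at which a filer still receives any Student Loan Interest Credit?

€93,850

After 23 increments the reduction is 23 × €40 = €920, leaving €20; one more increment wipes it out. Increment 23 ends at excess 23 × €750 = €17,250, so the highest qualifying income is €76,600 + €17,250 = €93,850.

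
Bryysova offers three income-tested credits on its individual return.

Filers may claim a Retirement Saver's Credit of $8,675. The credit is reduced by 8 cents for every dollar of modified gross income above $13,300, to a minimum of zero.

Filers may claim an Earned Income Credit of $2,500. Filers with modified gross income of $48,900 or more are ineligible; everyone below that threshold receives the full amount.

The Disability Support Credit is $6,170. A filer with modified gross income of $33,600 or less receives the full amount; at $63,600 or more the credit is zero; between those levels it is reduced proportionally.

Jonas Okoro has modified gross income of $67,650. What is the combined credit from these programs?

Retirement Saver's Credit: 8% of the $54,350 excess over $13,300 is $4,348; credit = $8,675 − $4,348 = $4,327.
Earned Income Credit: $67,650 meets or exceeds the $48,900 cutoff, so the credit is $0.
Disability Support Credit: $67,650 is at or above $63,600, so the credit is $0.
Total: $4,327 + $0 + $0 = $4,327.

$4,327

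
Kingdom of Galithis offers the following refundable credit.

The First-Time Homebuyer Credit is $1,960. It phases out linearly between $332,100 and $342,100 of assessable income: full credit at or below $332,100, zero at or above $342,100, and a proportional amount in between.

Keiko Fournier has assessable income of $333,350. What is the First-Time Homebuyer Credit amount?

First-Time Homebuyer Credit: $333,350 is $1,250 into a $10,000 phase-out range, leaving 8,750/10,000 of the credit: $1,960 × 8,750/10,000 = $1,715.

$1,715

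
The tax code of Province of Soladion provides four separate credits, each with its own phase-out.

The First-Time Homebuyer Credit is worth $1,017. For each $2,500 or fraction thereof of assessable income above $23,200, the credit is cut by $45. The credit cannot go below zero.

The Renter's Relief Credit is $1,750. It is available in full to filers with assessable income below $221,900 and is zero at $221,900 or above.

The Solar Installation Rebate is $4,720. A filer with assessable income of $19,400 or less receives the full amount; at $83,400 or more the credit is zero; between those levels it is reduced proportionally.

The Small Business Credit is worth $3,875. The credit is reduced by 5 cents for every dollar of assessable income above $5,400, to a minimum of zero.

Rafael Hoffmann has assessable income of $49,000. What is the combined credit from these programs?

First-Time Homebuyer Credit: income exceeds $23,200 by $25,800, which is 11 full-or-partial $2,500 increments; reduction = 11 × $45 = $495, leaving $522.
Renter's Relief Credit: $49,000 is below the $221,900 cutoff, so the full $1,750 applies.
Solar Installation Rebate: $49,000 is $29,600 into a $64,000 phase-out range, leaving 34,400/64,000 of the credit: $4,720 × 34,400/64,000 = $2,537.
Small Business Credit: 5% of the $43,600 excess over $5,400 is $2,180; credit = $3,875 − $2,180 = $1,695.
Total: $522 + $1,750 + $2,537 + $1,695 = $6,504.

$6,504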